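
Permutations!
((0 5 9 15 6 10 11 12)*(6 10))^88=(0 10 5 11 9 12 15)=[10, 1, 2, 3, 4, 11, 6, 7, 8, 12, 5, 9, 15, 13, 14, 0]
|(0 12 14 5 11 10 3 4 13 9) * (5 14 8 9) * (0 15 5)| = 11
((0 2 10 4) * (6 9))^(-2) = (0 10)(2 4) = [10, 1, 4, 3, 2, 5, 6, 7, 8, 9, 0]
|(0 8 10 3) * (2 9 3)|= |(0 8 10 2 9 3)|= 6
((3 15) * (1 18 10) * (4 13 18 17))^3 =(1 13)(3 15)(4 10)(17 18) =[0, 13, 2, 15, 10, 5, 6, 7, 8, 9, 4, 11, 12, 1, 14, 3, 16, 18, 17]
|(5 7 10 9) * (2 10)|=5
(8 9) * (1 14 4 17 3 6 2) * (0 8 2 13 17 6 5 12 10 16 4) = (0 8 9 2 1 14)(3 5 12 10 16 4 6 13 17) = [8, 14, 1, 5, 6, 12, 13, 7, 9, 2, 16, 11, 10, 17, 0, 15, 4, 3]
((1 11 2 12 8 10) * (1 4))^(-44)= (1 10 12 11 4 8 2)= [0, 10, 1, 3, 8, 5, 6, 7, 2, 9, 12, 4, 11]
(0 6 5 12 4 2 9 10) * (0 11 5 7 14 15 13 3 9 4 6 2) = [2, 1, 4, 9, 0, 12, 7, 14, 8, 10, 11, 5, 6, 3, 15, 13] = (0 2 4)(3 9 10 11 5 12 6 7 14 15 13)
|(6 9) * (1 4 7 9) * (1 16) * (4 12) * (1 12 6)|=|(1 6 16 12 4 7 9)|=7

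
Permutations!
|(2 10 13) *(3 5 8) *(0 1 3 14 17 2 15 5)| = |(0 1 3)(2 10 13 15 5 8 14 17)| = 24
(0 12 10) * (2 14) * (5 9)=(0 12 10)(2 14)(5 9)=[12, 1, 14, 3, 4, 9, 6, 7, 8, 5, 0, 11, 10, 13, 2]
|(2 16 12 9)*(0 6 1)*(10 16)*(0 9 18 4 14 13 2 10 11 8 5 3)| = 16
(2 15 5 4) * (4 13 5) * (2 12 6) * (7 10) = [0, 1, 15, 3, 12, 13, 2, 10, 8, 9, 7, 11, 6, 5, 14, 4] = (2 15 4 12 6)(5 13)(7 10)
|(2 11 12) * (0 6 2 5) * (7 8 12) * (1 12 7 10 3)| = 18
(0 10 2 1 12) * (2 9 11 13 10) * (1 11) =(0 2 11 13 10 9 1 12) =[2, 12, 11, 3, 4, 5, 6, 7, 8, 1, 9, 13, 0, 10]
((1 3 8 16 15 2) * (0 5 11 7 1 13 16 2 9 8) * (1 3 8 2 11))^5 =(16)(0 7 8 5 3 11 1) =[7, 0, 2, 11, 4, 3, 6, 8, 5, 9, 10, 1, 12, 13, 14, 15, 16]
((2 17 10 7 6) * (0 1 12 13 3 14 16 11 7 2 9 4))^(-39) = (17)(0 6 16 13)(1 9 11 3)(4 7 14 12) = [6, 9, 2, 1, 7, 5, 16, 14, 8, 11, 10, 3, 4, 0, 12, 15, 13, 17]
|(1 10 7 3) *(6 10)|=|(1 6 10 7 3)|=5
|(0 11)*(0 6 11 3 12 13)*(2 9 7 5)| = 4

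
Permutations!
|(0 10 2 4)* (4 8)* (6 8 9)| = |(0 10 2 9 6 8 4)| = 7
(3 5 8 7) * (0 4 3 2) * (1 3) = [4, 3, 0, 5, 1, 8, 6, 2, 7] = (0 4 1 3 5 8 7 2)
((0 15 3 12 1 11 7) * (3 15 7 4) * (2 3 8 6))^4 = (15)(1 6)(2 11)(3 4)(8 12) = [0, 6, 11, 4, 3, 5, 1, 7, 12, 9, 10, 2, 8, 13, 14, 15]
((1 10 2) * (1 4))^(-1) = (1 4 2 10) = [0, 4, 10, 3, 2, 5, 6, 7, 8, 9, 1]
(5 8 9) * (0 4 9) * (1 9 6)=[4, 9, 2, 3, 6, 8, 1, 7, 0, 5]=(0 4 6 1 9 5 8)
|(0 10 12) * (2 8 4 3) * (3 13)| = |(0 10 12)(2 8 4 13 3)| = 15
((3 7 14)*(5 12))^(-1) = [0, 1, 2, 14, 4, 12, 6, 3, 8, 9, 10, 11, 5, 13, 7] = (3 14 7)(5 12)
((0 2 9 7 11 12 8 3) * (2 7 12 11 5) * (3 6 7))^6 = (2 5 7 6 8 12 9) = [0, 1, 5, 3, 4, 7, 8, 6, 12, 2, 10, 11, 9]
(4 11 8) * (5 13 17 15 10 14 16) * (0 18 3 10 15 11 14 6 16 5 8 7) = (0 18 3 10 6 16 8 4 14 5 13 17 11 7) = [18, 1, 2, 10, 14, 13, 16, 0, 4, 9, 6, 7, 12, 17, 5, 15, 8, 11, 3]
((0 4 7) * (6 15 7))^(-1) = (0 7 15 6 4) = [7, 1, 2, 3, 0, 5, 4, 15, 8, 9, 10, 11, 12, 13, 14, 6]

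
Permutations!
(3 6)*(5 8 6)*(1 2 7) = (1 2 7)(3 5 8 6) = [0, 2, 7, 5, 4, 8, 3, 1, 6]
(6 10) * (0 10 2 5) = [10, 1, 5, 3, 4, 0, 2, 7, 8, 9, 6] = (0 10 6 2 5)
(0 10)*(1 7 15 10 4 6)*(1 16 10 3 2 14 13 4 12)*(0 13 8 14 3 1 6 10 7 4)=(0 12 6 16 7 15 1 4 10 13)(2 3)(8 14)=[12, 4, 3, 2, 10, 5, 16, 15, 14, 9, 13, 11, 6, 0, 8, 1, 7]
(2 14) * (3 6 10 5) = (2 14)(3 6 10 5) = [0, 1, 14, 6, 4, 3, 10, 7, 8, 9, 5, 11, 12, 13, 2]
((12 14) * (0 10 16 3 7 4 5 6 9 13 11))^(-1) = (0 11 13 9 6 5 4 7 3 16 10)(12 14) = [11, 1, 2, 16, 7, 4, 5, 3, 8, 6, 0, 13, 14, 9, 12, 15, 10]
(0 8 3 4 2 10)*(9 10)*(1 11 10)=(0 8 3 4 2 9 1 11 10)=[8, 11, 9, 4, 2, 5, 6, 7, 3, 1, 0, 10]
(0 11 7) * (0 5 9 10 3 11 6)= (0 6)(3 11 7 5 9 10)= [6, 1, 2, 11, 4, 9, 0, 5, 8, 10, 3, 7]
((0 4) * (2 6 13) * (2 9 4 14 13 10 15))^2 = (0 13 4 14 9)(2 10)(6 15) = [13, 1, 10, 3, 14, 5, 15, 7, 8, 0, 2, 11, 12, 4, 9, 6]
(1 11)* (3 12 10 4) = [0, 11, 2, 12, 3, 5, 6, 7, 8, 9, 4, 1, 10] = (1 11)(3 12 10 4)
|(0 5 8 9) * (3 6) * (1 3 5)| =|(0 1 3 6 5 8 9)| =7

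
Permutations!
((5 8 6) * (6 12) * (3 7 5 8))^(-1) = (3 5 7)(6 12 8) = [0, 1, 2, 5, 4, 7, 12, 3, 6, 9, 10, 11, 8]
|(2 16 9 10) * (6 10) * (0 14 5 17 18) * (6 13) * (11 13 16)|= |(0 14 5 17 18)(2 11 13 6 10)(9 16)|= 10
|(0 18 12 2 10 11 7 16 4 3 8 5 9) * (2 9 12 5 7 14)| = 20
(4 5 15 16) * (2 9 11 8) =(2 9 11 8)(4 5 15 16) =[0, 1, 9, 3, 5, 15, 6, 7, 2, 11, 10, 8, 12, 13, 14, 16, 4]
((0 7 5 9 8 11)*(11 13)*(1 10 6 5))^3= [10, 5, 2, 3, 4, 13, 8, 6, 0, 11, 9, 1, 12, 7]= (0 10 9 11 1 5 13 7 6 8)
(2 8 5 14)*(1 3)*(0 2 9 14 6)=(0 2 8 5 6)(1 3)(9 14)=[2, 3, 8, 1, 4, 6, 0, 7, 5, 14, 10, 11, 12, 13, 9]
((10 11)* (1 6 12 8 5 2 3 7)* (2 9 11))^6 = (1 11 6 10 12 2 8 3 5 7 9) = [0, 11, 8, 5, 4, 7, 10, 9, 3, 1, 12, 6, 2]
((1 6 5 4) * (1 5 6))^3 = (6)(4 5) = [0, 1, 2, 3, 5, 4, 6]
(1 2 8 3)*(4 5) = (1 2 8 3)(4 5) = [0, 2, 8, 1, 5, 4, 6, 7, 3]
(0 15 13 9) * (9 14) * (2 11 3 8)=[15, 1, 11, 8, 4, 5, 6, 7, 2, 0, 10, 3, 12, 14, 9, 13]=(0 15 13 14 9)(2 11 3 8)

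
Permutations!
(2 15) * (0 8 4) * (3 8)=(0 3 8 4)(2 15)=[3, 1, 15, 8, 0, 5, 6, 7, 4, 9, 10, 11, 12, 13, 14, 2]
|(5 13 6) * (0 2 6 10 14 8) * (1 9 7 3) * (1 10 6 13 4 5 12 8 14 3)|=|(14)(0 2 13 6 12 8)(1 9 7)(3 10)(4 5)|=6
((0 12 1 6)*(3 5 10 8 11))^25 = (0 12 1 6) = [12, 6, 2, 3, 4, 5, 0, 7, 8, 9, 10, 11, 1]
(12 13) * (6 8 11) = [0, 1, 2, 3, 4, 5, 8, 7, 11, 9, 10, 6, 13, 12] = (6 8 11)(12 13)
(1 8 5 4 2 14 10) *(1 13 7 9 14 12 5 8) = (2 12 5 4)(7 9 14 10 13) = [0, 1, 12, 3, 2, 4, 6, 9, 8, 14, 13, 11, 5, 7, 10]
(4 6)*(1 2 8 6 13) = (1 2 8 6 4 13) = [0, 2, 8, 3, 13, 5, 4, 7, 6, 9, 10, 11, 12, 1]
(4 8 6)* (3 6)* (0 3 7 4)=(0 3 6)(4 8 7)=[3, 1, 2, 6, 8, 5, 0, 4, 7]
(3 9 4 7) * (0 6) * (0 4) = (0 6 4 7 3 9) = [6, 1, 2, 9, 7, 5, 4, 3, 8, 0]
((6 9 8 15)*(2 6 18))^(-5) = (2 6 9 8 15 18) = [0, 1, 6, 3, 4, 5, 9, 7, 15, 8, 10, 11, 12, 13, 14, 18, 16, 17, 2]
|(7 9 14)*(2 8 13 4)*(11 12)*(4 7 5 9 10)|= |(2 8 13 7 10 4)(5 9 14)(11 12)|= 6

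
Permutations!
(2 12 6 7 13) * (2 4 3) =(2 12 6 7 13 4 3) =[0, 1, 12, 2, 3, 5, 7, 13, 8, 9, 10, 11, 6, 4]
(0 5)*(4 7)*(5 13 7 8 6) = (0 13 7 4 8 6 5) = [13, 1, 2, 3, 8, 0, 5, 4, 6, 9, 10, 11, 12, 7]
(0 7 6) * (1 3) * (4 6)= (0 7 4 6)(1 3)= [7, 3, 2, 1, 6, 5, 0, 4]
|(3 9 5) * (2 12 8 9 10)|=|(2 12 8 9 5 3 10)|=7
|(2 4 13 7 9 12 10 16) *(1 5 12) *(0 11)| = |(0 11)(1 5 12 10 16 2 4 13 7 9)| = 10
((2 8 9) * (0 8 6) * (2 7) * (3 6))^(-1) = (0 6 3 2 7 9 8) = [6, 1, 7, 2, 4, 5, 3, 9, 0, 8]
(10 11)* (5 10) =(5 10 11) =[0, 1, 2, 3, 4, 10, 6, 7, 8, 9, 11, 5]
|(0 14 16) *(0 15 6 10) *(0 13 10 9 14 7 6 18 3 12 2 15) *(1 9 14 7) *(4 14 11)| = |(0 1 9 7 6 11 4 14 16)(2 15 18 3 12)(10 13)| = 90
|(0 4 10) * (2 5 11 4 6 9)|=|(0 6 9 2 5 11 4 10)|=8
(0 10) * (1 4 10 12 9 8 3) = [12, 4, 2, 1, 10, 5, 6, 7, 3, 8, 0, 11, 9] = (0 12 9 8 3 1 4 10)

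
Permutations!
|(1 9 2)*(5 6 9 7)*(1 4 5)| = |(1 7)(2 4 5 6 9)| = 10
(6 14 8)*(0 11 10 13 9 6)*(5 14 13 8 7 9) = (0 11 10 8)(5 14 7 9 6 13) = [11, 1, 2, 3, 4, 14, 13, 9, 0, 6, 8, 10, 12, 5, 7]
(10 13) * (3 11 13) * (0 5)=(0 5)(3 11 13 10)=[5, 1, 2, 11, 4, 0, 6, 7, 8, 9, 3, 13, 12, 10]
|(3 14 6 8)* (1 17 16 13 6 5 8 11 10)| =28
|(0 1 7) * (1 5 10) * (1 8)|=|(0 5 10 8 1 7)|=6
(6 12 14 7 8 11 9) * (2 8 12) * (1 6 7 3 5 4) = (1 6 2 8 11 9 7 12 14 3 5 4) = [0, 6, 8, 5, 1, 4, 2, 12, 11, 7, 10, 9, 14, 13, 3]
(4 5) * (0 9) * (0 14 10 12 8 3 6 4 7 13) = [9, 1, 2, 6, 5, 7, 4, 13, 3, 14, 12, 11, 8, 0, 10] = (0 9 14 10 12 8 3 6 4 5 7 13)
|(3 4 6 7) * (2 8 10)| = 12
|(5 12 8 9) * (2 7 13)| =|(2 7 13)(5 12 8 9)| =12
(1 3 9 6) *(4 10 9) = (1 3 4 10 9 6) = [0, 3, 2, 4, 10, 5, 1, 7, 8, 6, 9]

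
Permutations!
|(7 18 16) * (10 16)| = 4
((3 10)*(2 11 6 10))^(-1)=(2 3 10 6 11)=[0, 1, 3, 10, 4, 5, 11, 7, 8, 9, 6, 2]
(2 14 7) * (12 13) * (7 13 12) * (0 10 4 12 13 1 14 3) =[10, 14, 3, 0, 12, 5, 6, 2, 8, 9, 4, 11, 13, 7, 1] =(0 10 4 12 13 7 2 3)(1 14)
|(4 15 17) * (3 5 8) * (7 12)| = 6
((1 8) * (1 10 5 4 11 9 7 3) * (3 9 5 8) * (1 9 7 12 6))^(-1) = (1 6 12 9 3)(4 5 11)(8 10) = [0, 6, 2, 1, 5, 11, 12, 7, 10, 3, 8, 4, 9]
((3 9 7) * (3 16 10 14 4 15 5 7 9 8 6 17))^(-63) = (3 8 6 17) = [0, 1, 2, 8, 4, 5, 17, 7, 6, 9, 10, 11, 12, 13, 14, 15, 16, 3]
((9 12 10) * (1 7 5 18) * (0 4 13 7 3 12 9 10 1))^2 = (0 13 5)(1 12 3)(4 7 18) = [13, 12, 2, 1, 7, 0, 6, 18, 8, 9, 10, 11, 3, 5, 14, 15, 16, 17, 4]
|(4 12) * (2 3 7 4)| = |(2 3 7 4 12)| = 5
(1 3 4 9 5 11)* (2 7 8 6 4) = (1 3 2 7 8 6 4 9 5 11) = [0, 3, 7, 2, 9, 11, 4, 8, 6, 5, 10, 1]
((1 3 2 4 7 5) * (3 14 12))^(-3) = (1 4 12 5 2 14 7 3) = [0, 4, 14, 1, 12, 2, 6, 3, 8, 9, 10, 11, 5, 13, 7]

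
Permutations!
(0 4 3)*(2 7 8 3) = (0 4 2 7 8 3) = [4, 1, 7, 0, 2, 5, 6, 8, 3]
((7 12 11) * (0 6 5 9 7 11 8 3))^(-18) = [8, 1, 2, 12, 4, 0, 3, 5, 7, 6, 10, 11, 9] = (0 8 7 5)(3 12 9 6)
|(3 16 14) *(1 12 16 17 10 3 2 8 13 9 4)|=|(1 12 16 14 2 8 13 9 4)(3 17 10)|=9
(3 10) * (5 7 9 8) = (3 10)(5 7 9 8) = [0, 1, 2, 10, 4, 7, 6, 9, 5, 8, 3]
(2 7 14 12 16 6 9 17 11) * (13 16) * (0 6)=(0 6 9 17 11 2 7 14 12 13 16)=[6, 1, 7, 3, 4, 5, 9, 14, 8, 17, 10, 2, 13, 16, 12, 15, 0, 11]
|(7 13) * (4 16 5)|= |(4 16 5)(7 13)|= 6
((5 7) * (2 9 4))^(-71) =[0, 1, 9, 3, 2, 7, 6, 5, 8, 4] =(2 9 4)(5 7)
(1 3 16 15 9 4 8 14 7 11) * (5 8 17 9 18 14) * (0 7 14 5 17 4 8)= (0 7 11 1 3 16 15 18 5)(8 17 9)= [7, 3, 2, 16, 4, 0, 6, 11, 17, 8, 10, 1, 12, 13, 14, 18, 15, 9, 5]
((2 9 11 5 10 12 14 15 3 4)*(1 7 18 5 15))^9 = [0, 18, 15, 9, 11, 12, 6, 5, 8, 3, 14, 4, 1, 13, 7, 2, 16, 17, 10] = (1 18 10 14 7 5 12)(2 15)(3 9)(4 11)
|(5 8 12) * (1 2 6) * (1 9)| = |(1 2 6 9)(5 8 12)| = 12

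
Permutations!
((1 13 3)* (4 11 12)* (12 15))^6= (4 15)(11 12)= [0, 1, 2, 3, 15, 5, 6, 7, 8, 9, 10, 12, 11, 13, 14, 4]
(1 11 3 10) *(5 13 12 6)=[0, 11, 2, 10, 4, 13, 5, 7, 8, 9, 1, 3, 6, 12]=(1 11 3 10)(5 13 12 6)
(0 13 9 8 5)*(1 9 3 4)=(0 13 3 4 1 9 8 5)=[13, 9, 2, 4, 1, 0, 6, 7, 5, 8, 10, 11, 12, 3]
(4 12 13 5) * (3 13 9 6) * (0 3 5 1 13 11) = [3, 13, 2, 11, 12, 4, 5, 7, 8, 6, 10, 0, 9, 1] = (0 3 11)(1 13)(4 12 9 6 5)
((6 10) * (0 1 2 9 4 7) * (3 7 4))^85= [1, 2, 9, 7, 4, 5, 10, 0, 8, 3, 6]= (0 1 2 9 3 7)(6 10)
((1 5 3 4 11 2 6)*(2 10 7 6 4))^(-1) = (1 6 7 10 11 4 2 3 5) = [0, 6, 3, 5, 2, 1, 7, 10, 8, 9, 11, 4]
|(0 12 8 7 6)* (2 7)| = |(0 12 8 2 7 6)| = 6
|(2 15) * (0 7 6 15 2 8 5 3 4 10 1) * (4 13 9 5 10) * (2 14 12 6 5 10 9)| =14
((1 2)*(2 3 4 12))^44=[0, 2, 12, 1, 3, 5, 6, 7, 8, 9, 10, 11, 4]=(1 2 12 4 3)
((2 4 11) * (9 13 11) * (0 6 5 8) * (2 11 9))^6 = (13)(0 5)(6 8) = [5, 1, 2, 3, 4, 0, 8, 7, 6, 9, 10, 11, 12, 13]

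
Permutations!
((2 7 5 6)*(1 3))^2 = (2 5)(6 7) = [0, 1, 5, 3, 4, 2, 7, 6]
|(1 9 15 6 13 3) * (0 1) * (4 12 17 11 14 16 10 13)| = 14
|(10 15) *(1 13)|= |(1 13)(10 15)|= 2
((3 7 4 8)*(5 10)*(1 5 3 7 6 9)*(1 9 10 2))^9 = [0, 1, 2, 3, 4, 5, 6, 7, 8, 9, 10] = (10)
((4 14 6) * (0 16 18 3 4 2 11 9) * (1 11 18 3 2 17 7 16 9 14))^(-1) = (0 9)(1 4 3 16 7 17 6 14 11)(2 18) = [9, 4, 18, 16, 3, 5, 14, 17, 8, 0, 10, 1, 12, 13, 11, 15, 7, 6, 2]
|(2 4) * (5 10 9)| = 6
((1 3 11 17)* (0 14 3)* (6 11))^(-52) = [11, 6, 2, 1, 4, 5, 0, 7, 8, 9, 10, 14, 12, 13, 17, 15, 16, 3] = (0 11 14 17 3 1 6)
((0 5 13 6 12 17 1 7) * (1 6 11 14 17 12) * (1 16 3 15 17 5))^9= [0, 1, 2, 16, 4, 13, 17, 7, 8, 9, 10, 14, 12, 11, 5, 3, 6, 15]= (3 16 6 17 15)(5 13 11 14)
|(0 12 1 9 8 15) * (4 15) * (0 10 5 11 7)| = |(0 12 1 9 8 4 15 10 5 11 7)| = 11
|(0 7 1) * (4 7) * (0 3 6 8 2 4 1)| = |(0 1 3 6 8 2 4 7)| = 8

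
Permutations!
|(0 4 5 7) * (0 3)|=|(0 4 5 7 3)|=5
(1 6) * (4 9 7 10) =[0, 6, 2, 3, 9, 5, 1, 10, 8, 7, 4] =(1 6)(4 9 7 10)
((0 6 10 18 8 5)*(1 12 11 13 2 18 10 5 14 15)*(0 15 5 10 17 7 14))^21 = (0 5 2 17 12)(1 8 14 13 10)(6 15 18 7 11) = [5, 8, 17, 3, 4, 2, 15, 11, 14, 9, 1, 6, 0, 10, 13, 18, 16, 12, 7]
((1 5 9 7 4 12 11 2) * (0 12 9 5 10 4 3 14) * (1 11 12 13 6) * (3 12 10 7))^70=(0 7 9 13 12 3 6 10 14 1 4)=[7, 4, 2, 6, 0, 5, 10, 9, 8, 13, 14, 11, 3, 12, 1]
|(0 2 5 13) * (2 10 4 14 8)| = |(0 10 4 14 8 2 5 13)| = 8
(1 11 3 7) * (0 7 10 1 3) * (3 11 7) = (0 3 10 1 7 11) = [3, 7, 2, 10, 4, 5, 6, 11, 8, 9, 1, 0]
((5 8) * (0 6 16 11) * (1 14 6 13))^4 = (0 6 13 16 1 11 14) = [6, 11, 2, 3, 4, 5, 13, 7, 8, 9, 10, 14, 12, 16, 0, 15, 1]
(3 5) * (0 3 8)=(0 3 5 8)=[3, 1, 2, 5, 4, 8, 6, 7, 0]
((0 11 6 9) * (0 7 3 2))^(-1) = (0 2 3 7 9 6 11) = [2, 1, 3, 7, 4, 5, 11, 9, 8, 6, 10, 0]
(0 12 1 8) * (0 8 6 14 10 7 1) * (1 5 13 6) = (0 12)(5 13 6 14 10 7) = [12, 1, 2, 3, 4, 13, 14, 5, 8, 9, 7, 11, 0, 6, 10]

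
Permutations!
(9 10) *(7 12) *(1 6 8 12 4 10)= (1 6 8 12 7 4 10 9)= [0, 6, 2, 3, 10, 5, 8, 4, 12, 1, 9, 11, 7]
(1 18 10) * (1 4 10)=(1 18)(4 10)=[0, 18, 2, 3, 10, 5, 6, 7, 8, 9, 4, 11, 12, 13, 14, 15, 16, 17, 1]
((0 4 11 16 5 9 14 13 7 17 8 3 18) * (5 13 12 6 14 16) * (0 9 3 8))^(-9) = (0 11 3 9 13 17 4 5 18 16 7) = [11, 1, 2, 9, 5, 18, 6, 0, 8, 13, 10, 3, 12, 17, 14, 15, 7, 4, 16]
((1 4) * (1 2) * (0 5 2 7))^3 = (0 1)(2 7)(4 5) = [1, 0, 7, 3, 5, 4, 6, 2]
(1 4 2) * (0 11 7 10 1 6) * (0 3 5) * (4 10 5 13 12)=(0 11 7 5)(1 10)(2 6 3 13 12 4)=[11, 10, 6, 13, 2, 0, 3, 5, 8, 9, 1, 7, 4, 12]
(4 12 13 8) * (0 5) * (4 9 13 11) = [5, 1, 2, 3, 12, 0, 6, 7, 9, 13, 10, 4, 11, 8] = (0 5)(4 12 11)(8 9 13)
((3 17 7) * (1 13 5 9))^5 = (1 13 5 9)(3 7 17) = [0, 13, 2, 7, 4, 9, 6, 17, 8, 1, 10, 11, 12, 5, 14, 15, 16, 3]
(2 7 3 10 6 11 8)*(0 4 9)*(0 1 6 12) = (0 4 9 1 6 11 8 2 7 3 10 12) = [4, 6, 7, 10, 9, 5, 11, 3, 2, 1, 12, 8, 0]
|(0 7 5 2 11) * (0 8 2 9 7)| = 3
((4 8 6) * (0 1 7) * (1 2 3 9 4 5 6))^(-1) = (0 7 1 8 4 9 3 2)(5 6) = [7, 8, 0, 2, 9, 6, 5, 1, 4, 3]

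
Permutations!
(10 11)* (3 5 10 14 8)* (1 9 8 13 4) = (1 9 8 3 5 10 11 14 13 4) = [0, 9, 2, 5, 1, 10, 6, 7, 3, 8, 11, 14, 12, 4, 13]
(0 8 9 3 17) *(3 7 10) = (0 8 9 7 10 3 17) = [8, 1, 2, 17, 4, 5, 6, 10, 9, 7, 3, 11, 12, 13, 14, 15, 16, 0]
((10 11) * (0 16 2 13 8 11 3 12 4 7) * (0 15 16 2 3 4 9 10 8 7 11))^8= (0 9 7 11 3 2 10 15 8 12 13 4 16)= [9, 1, 10, 2, 16, 5, 6, 11, 12, 7, 15, 3, 13, 4, 14, 8, 0]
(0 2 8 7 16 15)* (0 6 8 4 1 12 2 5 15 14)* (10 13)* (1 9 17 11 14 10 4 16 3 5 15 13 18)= [15, 12, 16, 5, 9, 13, 8, 3, 7, 17, 18, 14, 2, 4, 0, 6, 10, 11, 1]= (0 15 6 8 7 3 5 13 4 9 17 11 14)(1 12 2 16 10 18)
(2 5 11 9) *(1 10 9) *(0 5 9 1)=(0 5 11)(1 10)(2 9)=[5, 10, 9, 3, 4, 11, 6, 7, 8, 2, 1, 0]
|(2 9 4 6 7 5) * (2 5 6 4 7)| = |(2 9 7 6)| = 4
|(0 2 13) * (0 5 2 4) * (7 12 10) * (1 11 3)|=|(0 4)(1 11 3)(2 13 5)(7 12 10)|=6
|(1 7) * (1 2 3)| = |(1 7 2 3)| = 4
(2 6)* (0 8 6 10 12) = [8, 1, 10, 3, 4, 5, 2, 7, 6, 9, 12, 11, 0] = (0 8 6 2 10 12)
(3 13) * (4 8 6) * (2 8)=(2 8 6 4)(3 13)=[0, 1, 8, 13, 2, 5, 4, 7, 6, 9, 10, 11, 12, 3]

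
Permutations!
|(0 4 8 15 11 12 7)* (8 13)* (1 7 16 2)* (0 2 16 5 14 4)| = |(16)(1 7 2)(4 13 8 15 11 12 5 14)| = 24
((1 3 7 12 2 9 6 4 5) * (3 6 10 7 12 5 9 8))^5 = (1 7 9 6 5 10 4)(2 8 3 12) = [0, 7, 8, 12, 1, 10, 5, 9, 3, 6, 4, 11, 2]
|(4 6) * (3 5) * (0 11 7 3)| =10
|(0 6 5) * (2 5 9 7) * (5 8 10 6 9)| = |(0 9 7 2 8 10 6 5)| = 8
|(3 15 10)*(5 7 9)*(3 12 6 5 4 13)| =|(3 15 10 12 6 5 7 9 4 13)| =10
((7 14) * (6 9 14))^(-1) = (6 7 14 9) = [0, 1, 2, 3, 4, 5, 7, 14, 8, 6, 10, 11, 12, 13, 9]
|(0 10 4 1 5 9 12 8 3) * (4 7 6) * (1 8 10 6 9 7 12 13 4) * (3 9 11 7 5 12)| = |(0 6 1 12 10 3)(4 8 9 13)(7 11)| = 12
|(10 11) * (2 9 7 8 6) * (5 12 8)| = |(2 9 7 5 12 8 6)(10 11)| = 14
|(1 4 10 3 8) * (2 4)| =6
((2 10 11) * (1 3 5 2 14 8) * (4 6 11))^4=(1 10 14 5 6)(2 11 3 4 8)=[0, 10, 11, 4, 8, 6, 1, 7, 2, 9, 14, 3, 12, 13, 5]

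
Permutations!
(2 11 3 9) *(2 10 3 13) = (2 11 13)(3 9 10) = [0, 1, 11, 9, 4, 5, 6, 7, 8, 10, 3, 13, 12, 2]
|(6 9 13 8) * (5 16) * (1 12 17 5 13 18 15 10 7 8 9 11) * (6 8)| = 13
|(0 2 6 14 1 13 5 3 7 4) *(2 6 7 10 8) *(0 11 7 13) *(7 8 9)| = 20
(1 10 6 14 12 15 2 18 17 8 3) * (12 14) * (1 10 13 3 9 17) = [0, 13, 18, 10, 4, 5, 12, 7, 9, 17, 6, 11, 15, 3, 14, 2, 16, 8, 1] = (1 13 3 10 6 12 15 2 18)(8 9 17)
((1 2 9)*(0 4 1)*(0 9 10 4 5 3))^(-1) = [3, 4, 1, 5, 10, 0, 6, 7, 8, 9, 2] = (0 3 5)(1 4 10 2)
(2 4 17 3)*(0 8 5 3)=[8, 1, 4, 2, 17, 3, 6, 7, 5, 9, 10, 11, 12, 13, 14, 15, 16, 0]=(0 8 5 3 2 4 17)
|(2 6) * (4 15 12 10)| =|(2 6)(4 15 12 10)| =4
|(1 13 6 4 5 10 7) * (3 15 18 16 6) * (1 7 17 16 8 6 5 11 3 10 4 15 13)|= |(3 13 10 17 16 5 4 11)(6 15 18 8)|= 8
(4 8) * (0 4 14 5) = (0 4 8 14 5) = [4, 1, 2, 3, 8, 0, 6, 7, 14, 9, 10, 11, 12, 13, 5]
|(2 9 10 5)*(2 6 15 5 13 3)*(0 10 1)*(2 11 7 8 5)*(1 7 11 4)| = 42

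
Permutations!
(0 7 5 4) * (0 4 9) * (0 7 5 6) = (0 5 9 7 6) = [5, 1, 2, 3, 4, 9, 0, 6, 8, 7]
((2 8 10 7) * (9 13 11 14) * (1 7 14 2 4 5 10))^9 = (1 2 13 14 5 7 8 11 9 10 4) = [0, 2, 13, 3, 1, 7, 6, 8, 11, 10, 4, 9, 12, 14, 5]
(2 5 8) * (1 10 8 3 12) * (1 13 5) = (1 10 8 2)(3 12 13 5) = [0, 10, 1, 12, 4, 3, 6, 7, 2, 9, 8, 11, 13, 5]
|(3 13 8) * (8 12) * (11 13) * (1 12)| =|(1 12 8 3 11 13)| =6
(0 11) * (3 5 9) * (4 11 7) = [7, 1, 2, 5, 11, 9, 6, 4, 8, 3, 10, 0] = (0 7 4 11)(3 5 9)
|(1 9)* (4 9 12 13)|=|(1 12 13 4 9)|=5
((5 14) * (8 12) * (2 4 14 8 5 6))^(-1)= (2 6 14 4)(5 12 8)= [0, 1, 6, 3, 2, 12, 14, 7, 5, 9, 10, 11, 8, 13, 4]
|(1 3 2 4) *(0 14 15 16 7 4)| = 9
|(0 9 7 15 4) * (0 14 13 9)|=|(4 14 13 9 7 15)|=6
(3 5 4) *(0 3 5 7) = (0 3 7)(4 5) = [3, 1, 2, 7, 5, 4, 6, 0]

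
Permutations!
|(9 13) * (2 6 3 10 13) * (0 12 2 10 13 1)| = 9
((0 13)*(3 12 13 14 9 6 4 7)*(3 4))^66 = (0 6 13 9 12 14 3) = [6, 1, 2, 0, 4, 5, 13, 7, 8, 12, 10, 11, 14, 9, 3]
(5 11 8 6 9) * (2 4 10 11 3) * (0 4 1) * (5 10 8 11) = (11)(0 4 8 6 9 10 5 3 2 1) = [4, 0, 1, 2, 8, 3, 9, 7, 6, 10, 5, 11]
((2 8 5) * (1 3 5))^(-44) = (1 3 5 2 8) = [0, 3, 8, 5, 4, 2, 6, 7, 1]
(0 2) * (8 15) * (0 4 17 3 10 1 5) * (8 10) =[2, 5, 4, 8, 17, 0, 6, 7, 15, 9, 1, 11, 12, 13, 14, 10, 16, 3] =(0 2 4 17 3 8 15 10 1 5)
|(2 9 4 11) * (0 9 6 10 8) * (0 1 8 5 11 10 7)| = 18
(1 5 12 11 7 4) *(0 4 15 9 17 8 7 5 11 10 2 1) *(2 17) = (0 4)(1 11 5 12 10 17 8 7 15 9 2) = [4, 11, 1, 3, 0, 12, 6, 15, 7, 2, 17, 5, 10, 13, 14, 9, 16, 8]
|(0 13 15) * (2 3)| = 6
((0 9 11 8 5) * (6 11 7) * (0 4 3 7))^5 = (0 9)(3 5 11 7 4 8 6) = [9, 1, 2, 5, 8, 11, 3, 4, 6, 0, 10, 7]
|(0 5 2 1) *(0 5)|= |(1 5 2)|= 3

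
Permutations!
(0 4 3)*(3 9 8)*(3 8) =(0 4 9 3) =[4, 1, 2, 0, 9, 5, 6, 7, 8, 3]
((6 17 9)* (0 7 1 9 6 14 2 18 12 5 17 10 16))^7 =(0 12 7 5 1 17 9 6 14 10 2 16 18) =[12, 17, 16, 3, 4, 1, 14, 5, 8, 6, 2, 11, 7, 13, 10, 15, 18, 9, 0]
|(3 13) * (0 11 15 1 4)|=10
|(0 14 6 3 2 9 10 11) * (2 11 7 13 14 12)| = 11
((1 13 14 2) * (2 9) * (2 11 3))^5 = (1 3 9 13 2 11 14) = [0, 3, 11, 9, 4, 5, 6, 7, 8, 13, 10, 14, 12, 2, 1]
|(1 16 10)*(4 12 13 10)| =|(1 16 4 12 13 10)| =6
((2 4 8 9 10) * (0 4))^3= (0 9)(2 8)(4 10)= [9, 1, 8, 3, 10, 5, 6, 7, 2, 0, 4]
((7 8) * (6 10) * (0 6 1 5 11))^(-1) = (0 11 5 1 10 6)(7 8) = [11, 10, 2, 3, 4, 1, 0, 8, 7, 9, 6, 5]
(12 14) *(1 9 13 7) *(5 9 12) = [0, 12, 2, 3, 4, 9, 6, 1, 8, 13, 10, 11, 14, 7, 5] = (1 12 14 5 9 13 7)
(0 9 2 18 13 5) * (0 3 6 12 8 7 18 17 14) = (0 9 2 17 14)(3 6 12 8 7 18 13 5) = [9, 1, 17, 6, 4, 3, 12, 18, 7, 2, 10, 11, 8, 5, 0, 15, 16, 14, 13]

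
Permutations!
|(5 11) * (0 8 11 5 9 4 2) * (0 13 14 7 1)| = 10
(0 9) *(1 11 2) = [9, 11, 1, 3, 4, 5, 6, 7, 8, 0, 10, 2] = (0 9)(1 11 2)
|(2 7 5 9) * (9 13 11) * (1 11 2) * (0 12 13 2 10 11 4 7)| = 11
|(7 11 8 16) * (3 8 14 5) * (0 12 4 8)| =10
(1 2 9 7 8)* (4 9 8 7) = (1 2 8)(4 9) = [0, 2, 8, 3, 9, 5, 6, 7, 1, 4]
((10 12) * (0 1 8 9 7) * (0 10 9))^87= (7 9 12 10)= [0, 1, 2, 3, 4, 5, 6, 9, 8, 12, 7, 11, 10]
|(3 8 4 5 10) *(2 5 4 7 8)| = 4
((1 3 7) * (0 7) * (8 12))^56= [0, 1, 2, 3, 4, 5, 6, 7, 8, 9, 10, 11, 12]= (12)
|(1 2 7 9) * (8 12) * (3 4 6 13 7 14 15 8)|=12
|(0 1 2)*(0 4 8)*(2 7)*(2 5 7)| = 10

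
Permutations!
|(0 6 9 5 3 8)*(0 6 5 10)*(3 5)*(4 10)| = |(0 3 8 6 9 4 10)| = 7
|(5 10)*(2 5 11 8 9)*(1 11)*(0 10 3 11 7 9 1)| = 8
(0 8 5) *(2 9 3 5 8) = (0 2 9 3 5) = [2, 1, 9, 5, 4, 0, 6, 7, 8, 3]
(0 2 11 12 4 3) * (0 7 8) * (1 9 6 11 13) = [2, 9, 13, 7, 3, 5, 11, 8, 0, 6, 10, 12, 4, 1] = (0 2 13 1 9 6 11 12 4 3 7 8)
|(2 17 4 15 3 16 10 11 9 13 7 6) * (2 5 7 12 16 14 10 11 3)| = 60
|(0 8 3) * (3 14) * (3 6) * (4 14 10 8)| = 10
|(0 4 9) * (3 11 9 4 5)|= 5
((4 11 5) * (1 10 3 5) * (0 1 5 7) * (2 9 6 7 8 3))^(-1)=[7, 0, 10, 8, 5, 11, 9, 6, 3, 2, 1, 4]=(0 7 6 9 2 10 1)(3 8)(4 5 11)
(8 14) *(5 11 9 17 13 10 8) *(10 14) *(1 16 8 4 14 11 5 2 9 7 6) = (1 16 8 10 4 14 2 9 17 13 11 7 6) = [0, 16, 9, 3, 14, 5, 1, 6, 10, 17, 4, 7, 12, 11, 2, 15, 8, 13]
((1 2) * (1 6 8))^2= [0, 6, 8, 3, 4, 5, 1, 7, 2]= (1 6)(2 8)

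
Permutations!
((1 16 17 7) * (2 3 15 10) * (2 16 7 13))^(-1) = [0, 7, 13, 2, 4, 5, 6, 1, 8, 9, 15, 11, 12, 17, 14, 3, 10, 16] = (1 7)(2 13 17 16 10 15 3)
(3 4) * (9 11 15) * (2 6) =(2 6)(3 4)(9 11 15) =[0, 1, 6, 4, 3, 5, 2, 7, 8, 11, 10, 15, 12, 13, 14, 9]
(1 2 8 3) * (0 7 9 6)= (0 7 9 6)(1 2 8 3)= [7, 2, 8, 1, 4, 5, 0, 9, 3, 6]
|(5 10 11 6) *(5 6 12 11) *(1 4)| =2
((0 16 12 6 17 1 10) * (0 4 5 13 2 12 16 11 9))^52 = (0 11 9)(1 6 2 5 10 17 12 13 4) = [11, 6, 5, 3, 1, 10, 2, 7, 8, 0, 17, 9, 13, 4, 14, 15, 16, 12]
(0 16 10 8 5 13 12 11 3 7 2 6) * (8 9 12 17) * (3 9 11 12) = (0 16 10 11 9 3 7 2 6)(5 13 17 8) = [16, 1, 6, 7, 4, 13, 0, 2, 5, 3, 11, 9, 12, 17, 14, 15, 10, 8]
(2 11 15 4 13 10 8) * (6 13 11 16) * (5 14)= (2 16 6 13 10 8)(4 11 15)(5 14)= [0, 1, 16, 3, 11, 14, 13, 7, 2, 9, 8, 15, 12, 10, 5, 4, 6]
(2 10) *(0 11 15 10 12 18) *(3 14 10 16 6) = [11, 1, 12, 14, 4, 5, 3, 7, 8, 9, 2, 15, 18, 13, 10, 16, 6, 17, 0] = (0 11 15 16 6 3 14 10 2 12 18)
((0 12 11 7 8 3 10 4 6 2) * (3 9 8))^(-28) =[2, 1, 6, 7, 10, 5, 4, 11, 8, 9, 3, 12, 0] =(0 2 6 4 10 3 7 11 12)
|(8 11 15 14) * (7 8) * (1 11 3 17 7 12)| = |(1 11 15 14 12)(3 17 7 8)| = 20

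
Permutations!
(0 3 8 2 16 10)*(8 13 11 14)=(0 3 13 11 14 8 2 16 10)=[3, 1, 16, 13, 4, 5, 6, 7, 2, 9, 0, 14, 12, 11, 8, 15, 10]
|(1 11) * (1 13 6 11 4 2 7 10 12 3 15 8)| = |(1 4 2 7 10 12 3 15 8)(6 11 13)| = 9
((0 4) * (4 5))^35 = (0 4 5) = [4, 1, 2, 3, 5, 0]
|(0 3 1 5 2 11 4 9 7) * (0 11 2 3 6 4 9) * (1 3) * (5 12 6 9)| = 9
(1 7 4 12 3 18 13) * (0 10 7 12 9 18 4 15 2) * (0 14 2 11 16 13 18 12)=(18)(0 10 7 15 11 16 13 1)(2 14)(3 4 9 12)=[10, 0, 14, 4, 9, 5, 6, 15, 8, 12, 7, 16, 3, 1, 2, 11, 13, 17, 18]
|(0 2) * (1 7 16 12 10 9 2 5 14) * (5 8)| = |(0 8 5 14 1 7 16 12 10 9 2)| = 11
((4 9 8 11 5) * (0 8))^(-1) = (0 9 4 5 11 8) = [9, 1, 2, 3, 5, 11, 6, 7, 0, 4, 10, 8]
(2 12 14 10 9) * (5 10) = [0, 1, 12, 3, 4, 10, 6, 7, 8, 2, 9, 11, 14, 13, 5] = (2 12 14 5 10 9)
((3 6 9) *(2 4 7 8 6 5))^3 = (2 8 3 4 6 5 7 9) = [0, 1, 8, 4, 6, 7, 5, 9, 3, 2]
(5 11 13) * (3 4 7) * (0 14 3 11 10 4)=(0 14 3)(4 7 11 13 5 10)=[14, 1, 2, 0, 7, 10, 6, 11, 8, 9, 4, 13, 12, 5, 3]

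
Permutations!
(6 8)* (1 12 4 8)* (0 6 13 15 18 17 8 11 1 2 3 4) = (0 6 2 3 4 11 1 12)(8 13 15 18 17) = [6, 12, 3, 4, 11, 5, 2, 7, 13, 9, 10, 1, 0, 15, 14, 18, 16, 8, 17]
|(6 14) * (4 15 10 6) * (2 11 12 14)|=|(2 11 12 14 4 15 10 6)|=8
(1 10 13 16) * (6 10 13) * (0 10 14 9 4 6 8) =[10, 13, 2, 3, 6, 5, 14, 7, 0, 4, 8, 11, 12, 16, 9, 15, 1] =(0 10 8)(1 13 16)(4 6 14 9)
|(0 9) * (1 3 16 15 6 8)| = |(0 9)(1 3 16 15 6 8)| = 6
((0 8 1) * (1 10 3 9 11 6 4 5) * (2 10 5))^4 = [0, 1, 11, 4, 9, 5, 3, 7, 8, 2, 6, 10] = (2 11 10 6 3 4 9)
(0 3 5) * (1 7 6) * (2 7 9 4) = (0 3 5)(1 9 4 2 7 6) = [3, 9, 7, 5, 2, 0, 1, 6, 8, 4]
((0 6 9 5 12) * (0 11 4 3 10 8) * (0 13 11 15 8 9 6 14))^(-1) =(0 14)(3 4 11 13 8 15 12 5 9 10) =[14, 1, 2, 4, 11, 9, 6, 7, 15, 10, 3, 13, 5, 8, 0, 12]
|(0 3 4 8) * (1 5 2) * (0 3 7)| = 6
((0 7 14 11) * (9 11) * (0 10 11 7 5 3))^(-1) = (0 3 5)(7 9 14)(10 11) = [3, 1, 2, 5, 4, 0, 6, 9, 8, 14, 11, 10, 12, 13, 7]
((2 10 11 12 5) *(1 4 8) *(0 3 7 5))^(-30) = (0 7 2 11)(3 5 10 12) = [7, 1, 11, 5, 4, 10, 6, 2, 8, 9, 12, 0, 3]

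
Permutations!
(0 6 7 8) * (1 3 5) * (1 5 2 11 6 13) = (0 13 1 3 2 11 6 7 8) = [13, 3, 11, 2, 4, 5, 7, 8, 0, 9, 10, 6, 12, 1]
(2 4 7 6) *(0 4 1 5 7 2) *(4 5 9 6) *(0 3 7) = (0 5)(1 9 6 3 7 4 2) = [5, 9, 1, 7, 2, 0, 3, 4, 8, 6]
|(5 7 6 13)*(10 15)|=4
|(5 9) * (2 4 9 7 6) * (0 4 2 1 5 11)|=4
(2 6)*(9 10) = (2 6)(9 10) = [0, 1, 6, 3, 4, 5, 2, 7, 8, 10, 9]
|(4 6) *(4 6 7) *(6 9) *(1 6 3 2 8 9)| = |(1 6)(2 8 9 3)(4 7)| = 4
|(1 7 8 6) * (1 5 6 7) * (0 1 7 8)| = 6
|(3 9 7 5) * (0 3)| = 5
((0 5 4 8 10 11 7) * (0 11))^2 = (11)(0 4 10 5 8) = [4, 1, 2, 3, 10, 8, 6, 7, 0, 9, 5, 11]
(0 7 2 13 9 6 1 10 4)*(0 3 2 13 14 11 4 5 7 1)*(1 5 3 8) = (0 5 7 13 9 6)(1 10 3 2 14 11 4 8) = [5, 10, 14, 2, 8, 7, 0, 13, 1, 6, 3, 4, 12, 9, 11]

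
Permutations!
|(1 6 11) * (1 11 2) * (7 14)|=6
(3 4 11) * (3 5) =(3 4 11 5) =[0, 1, 2, 4, 11, 3, 6, 7, 8, 9, 10, 5]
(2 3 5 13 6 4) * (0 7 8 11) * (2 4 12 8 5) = (0 7 5 13 6 12 8 11)(2 3) = [7, 1, 3, 2, 4, 13, 12, 5, 11, 9, 10, 0, 8, 6]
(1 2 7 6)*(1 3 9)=(1 2 7 6 3 9)=[0, 2, 7, 9, 4, 5, 3, 6, 8, 1]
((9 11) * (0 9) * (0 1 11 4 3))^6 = [4, 1, 2, 9, 0, 5, 6, 7, 8, 3, 10, 11] = (11)(0 4)(3 9)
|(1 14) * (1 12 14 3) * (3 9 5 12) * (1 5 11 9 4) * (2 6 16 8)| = |(1 4)(2 6 16 8)(3 5 12 14)(9 11)| = 4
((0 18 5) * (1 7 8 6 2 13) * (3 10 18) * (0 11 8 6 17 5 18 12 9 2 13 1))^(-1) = [13, 2, 9, 0, 4, 17, 7, 1, 11, 12, 3, 5, 10, 6, 14, 15, 16, 8, 18] = (18)(0 13 6 7 1 2 9 12 10 3)(5 17 8 11)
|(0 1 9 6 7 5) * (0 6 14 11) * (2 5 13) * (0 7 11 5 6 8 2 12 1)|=11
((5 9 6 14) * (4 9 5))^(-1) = [0, 1, 2, 3, 14, 5, 9, 7, 8, 4, 10, 11, 12, 13, 6] = (4 14 6 9)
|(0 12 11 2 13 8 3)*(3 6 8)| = 6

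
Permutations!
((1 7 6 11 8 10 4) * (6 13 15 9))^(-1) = (1 4 10 8 11 6 9 15 13 7) = [0, 4, 2, 3, 10, 5, 9, 1, 11, 15, 8, 6, 12, 7, 14, 13]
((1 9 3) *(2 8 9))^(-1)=(1 3 9 8 2)=[0, 3, 1, 9, 4, 5, 6, 7, 2, 8]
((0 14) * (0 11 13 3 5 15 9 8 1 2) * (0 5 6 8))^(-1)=(0 9 15 5 2 1 8 6 3 13 11 14)=[9, 8, 1, 13, 4, 2, 3, 7, 6, 15, 10, 14, 12, 11, 0, 5]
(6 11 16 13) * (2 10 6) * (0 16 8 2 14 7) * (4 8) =(0 16 13 14 7)(2 10 6 11 4 8) =[16, 1, 10, 3, 8, 5, 11, 0, 2, 9, 6, 4, 12, 14, 7, 15, 13]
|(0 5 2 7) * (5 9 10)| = |(0 9 10 5 2 7)| = 6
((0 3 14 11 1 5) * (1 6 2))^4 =(0 6)(1 14)(2 3)(5 11) =[6, 14, 3, 2, 4, 11, 0, 7, 8, 9, 10, 5, 12, 13, 1]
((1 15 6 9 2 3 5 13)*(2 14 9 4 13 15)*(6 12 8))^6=[0, 8, 6, 4, 15, 13, 5, 7, 3, 9, 10, 11, 2, 12, 14, 1]=(1 8 3 4 15)(2 6 5 13 12)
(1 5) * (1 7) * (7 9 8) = [0, 5, 2, 3, 4, 9, 6, 1, 7, 8] = (1 5 9 8 7)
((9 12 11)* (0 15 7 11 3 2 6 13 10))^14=[11, 1, 10, 13, 4, 5, 0, 12, 8, 2, 7, 3, 6, 15, 14, 9]=(0 11 3 13 15 9 2 10 7 12 6)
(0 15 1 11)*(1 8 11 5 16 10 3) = (0 15 8 11)(1 5 16 10 3) = [15, 5, 2, 1, 4, 16, 6, 7, 11, 9, 3, 0, 12, 13, 14, 8, 10]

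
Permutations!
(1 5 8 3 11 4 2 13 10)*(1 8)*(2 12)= (1 5)(2 13 10 8 3 11 4 12)= [0, 5, 13, 11, 12, 1, 6, 7, 3, 9, 8, 4, 2, 10]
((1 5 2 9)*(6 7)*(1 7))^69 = (1 9)(2 6)(5 7) = [0, 9, 6, 3, 4, 7, 2, 5, 8, 1]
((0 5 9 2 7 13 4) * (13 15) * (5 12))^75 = (0 9 15)(2 13 12)(4 5 7) = [9, 1, 13, 3, 5, 7, 6, 4, 8, 15, 10, 11, 2, 12, 14, 0]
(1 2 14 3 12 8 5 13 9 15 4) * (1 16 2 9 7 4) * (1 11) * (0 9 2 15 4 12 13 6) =[9, 2, 14, 13, 16, 6, 0, 12, 5, 4, 10, 1, 8, 7, 3, 11, 15] =(0 9 4 16 15 11 1 2 14 3 13 7 12 8 5 6)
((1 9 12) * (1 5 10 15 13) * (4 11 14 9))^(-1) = (1 13 15 10 5 12 9 14 11 4) = [0, 13, 2, 3, 1, 12, 6, 7, 8, 14, 5, 4, 9, 15, 11, 10]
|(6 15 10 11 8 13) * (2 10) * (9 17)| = 14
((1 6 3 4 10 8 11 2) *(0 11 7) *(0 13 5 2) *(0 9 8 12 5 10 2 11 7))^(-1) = (0 8 9 11 5 12 10 13 7)(1 2 4 3 6) = [8, 2, 4, 6, 3, 12, 1, 0, 9, 11, 13, 5, 10, 7]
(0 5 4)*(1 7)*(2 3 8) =(0 5 4)(1 7)(2 3 8) =[5, 7, 3, 8, 0, 4, 6, 1, 2]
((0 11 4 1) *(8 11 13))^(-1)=(0 1 4 11 8 13)=[1, 4, 2, 3, 11, 5, 6, 7, 13, 9, 10, 8, 12, 0]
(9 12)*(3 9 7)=(3 9 12 7)=[0, 1, 2, 9, 4, 5, 6, 3, 8, 12, 10, 11, 7]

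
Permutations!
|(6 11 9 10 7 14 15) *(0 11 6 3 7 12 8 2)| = |(0 11 9 10 12 8 2)(3 7 14 15)| = 28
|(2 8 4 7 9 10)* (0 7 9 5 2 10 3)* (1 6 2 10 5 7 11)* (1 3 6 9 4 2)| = |(0 11 3)(1 9 6)(2 8)(5 10)| = 6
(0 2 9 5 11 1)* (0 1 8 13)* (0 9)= [2, 1, 0, 3, 4, 11, 6, 7, 13, 5, 10, 8, 12, 9]= (0 2)(5 11 8 13 9)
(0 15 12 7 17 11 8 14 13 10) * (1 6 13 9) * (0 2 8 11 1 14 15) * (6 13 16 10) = (1 13 6 16 10 2 8 15 12 7 17)(9 14) = [0, 13, 8, 3, 4, 5, 16, 17, 15, 14, 2, 11, 7, 6, 9, 12, 10, 1]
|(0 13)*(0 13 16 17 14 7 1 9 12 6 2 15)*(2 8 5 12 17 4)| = 20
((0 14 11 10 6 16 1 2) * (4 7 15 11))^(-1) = (0 2 1 16 6 10 11 15 7 4 14) = [2, 16, 1, 3, 14, 5, 10, 4, 8, 9, 11, 15, 12, 13, 0, 7, 6]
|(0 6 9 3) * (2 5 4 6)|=|(0 2 5 4 6 9 3)|=7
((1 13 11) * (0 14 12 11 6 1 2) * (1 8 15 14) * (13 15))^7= (15)(6 8 13)= [0, 1, 2, 3, 4, 5, 8, 7, 13, 9, 10, 11, 12, 6, 14, 15]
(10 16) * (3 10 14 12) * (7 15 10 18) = (3 18 7 15 10 16 14 12) = [0, 1, 2, 18, 4, 5, 6, 15, 8, 9, 16, 11, 3, 13, 12, 10, 14, 17, 7]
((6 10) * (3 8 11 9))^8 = (11) = [0, 1, 2, 3, 4, 5, 6, 7, 8, 9, 10, 11]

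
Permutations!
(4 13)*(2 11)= (2 11)(4 13)= [0, 1, 11, 3, 13, 5, 6, 7, 8, 9, 10, 2, 12, 4]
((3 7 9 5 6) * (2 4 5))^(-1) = [0, 1, 9, 6, 2, 4, 5, 3, 8, 7] = (2 9 7 3 6 5 4)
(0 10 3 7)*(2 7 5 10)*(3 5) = (0 2 7)(5 10) = [2, 1, 7, 3, 4, 10, 6, 0, 8, 9, 5]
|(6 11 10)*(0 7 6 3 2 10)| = 12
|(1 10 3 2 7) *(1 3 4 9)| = 12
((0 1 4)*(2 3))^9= (4)(2 3)= [0, 1, 3, 2, 4]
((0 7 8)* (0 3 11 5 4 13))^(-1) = [13, 1, 2, 8, 5, 11, 6, 0, 7, 9, 10, 3, 12, 4] = (0 13 4 5 11 3 8 7)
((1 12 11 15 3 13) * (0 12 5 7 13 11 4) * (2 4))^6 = (15)(0 2)(1 7)(4 12)(5 13) = [2, 7, 0, 3, 12, 13, 6, 1, 8, 9, 10, 11, 4, 5, 14, 15]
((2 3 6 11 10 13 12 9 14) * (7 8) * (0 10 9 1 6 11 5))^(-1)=(0 5 6 1 12 13 10)(2 14 9 11 3)(7 8)=[5, 12, 14, 2, 4, 6, 1, 8, 7, 11, 0, 3, 13, 10, 9]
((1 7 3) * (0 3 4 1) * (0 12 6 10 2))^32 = (0 12 10)(1 4 7)(2 3 6) = [12, 4, 3, 6, 7, 5, 2, 1, 8, 9, 0, 11, 10]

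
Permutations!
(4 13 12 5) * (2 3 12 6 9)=[0, 1, 3, 12, 13, 4, 9, 7, 8, 2, 10, 11, 5, 6]=(2 3 12 5 4 13 6 9)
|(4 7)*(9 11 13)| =6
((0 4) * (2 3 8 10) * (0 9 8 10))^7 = (0 8 9 4)(2 3 10) = [8, 1, 3, 10, 0, 5, 6, 7, 9, 4, 2]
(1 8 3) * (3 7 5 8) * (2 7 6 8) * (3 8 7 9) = (1 8 6 7 5 2 9 3) = [0, 8, 9, 1, 4, 2, 7, 5, 6, 3]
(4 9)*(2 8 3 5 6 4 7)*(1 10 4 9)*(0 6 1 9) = (0 6)(1 10 4 9 7 2 8 3 5) = [6, 10, 8, 5, 9, 1, 0, 2, 3, 7, 4]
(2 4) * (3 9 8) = (2 4)(3 9 8) = [0, 1, 4, 9, 2, 5, 6, 7, 3, 8]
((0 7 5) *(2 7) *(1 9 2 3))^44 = (0 1 2 5 3 9 7) = [1, 2, 5, 9, 4, 3, 6, 0, 8, 7]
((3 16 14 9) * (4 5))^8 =[0, 1, 2, 3, 4, 5, 6, 7, 8, 9, 10, 11, 12, 13, 14, 15, 16] =(16)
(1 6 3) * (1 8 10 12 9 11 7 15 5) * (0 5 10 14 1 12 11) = [5, 6, 2, 8, 4, 12, 3, 15, 14, 0, 11, 7, 9, 13, 1, 10] = (0 5 12 9)(1 6 3 8 14)(7 15 10 11)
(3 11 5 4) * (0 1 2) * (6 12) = (0 1 2)(3 11 5 4)(6 12) = [1, 2, 0, 11, 3, 4, 12, 7, 8, 9, 10, 5, 6]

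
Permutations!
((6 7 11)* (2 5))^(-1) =(2 5)(6 11 7) =[0, 1, 5, 3, 4, 2, 11, 6, 8, 9, 10, 7]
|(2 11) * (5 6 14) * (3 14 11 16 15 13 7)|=10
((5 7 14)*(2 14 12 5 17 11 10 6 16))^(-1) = (2 16 6 10 11 17 14)(5 12 7) = [0, 1, 16, 3, 4, 12, 10, 5, 8, 9, 11, 17, 7, 13, 2, 15, 6, 14]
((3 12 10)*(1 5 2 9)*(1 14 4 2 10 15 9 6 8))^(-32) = (1 12 4)(2 5 15)(3 14 8)(6 10 9) = [0, 12, 5, 14, 1, 15, 10, 7, 3, 6, 9, 11, 4, 13, 8, 2]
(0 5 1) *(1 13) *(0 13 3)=(0 5 3)(1 13)=[5, 13, 2, 0, 4, 3, 6, 7, 8, 9, 10, 11, 12, 1]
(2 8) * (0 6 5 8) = [6, 1, 0, 3, 4, 8, 5, 7, 2] = (0 6 5 8 2)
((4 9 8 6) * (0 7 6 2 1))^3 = (0 4 2 7 9 1 6 8) = [4, 6, 7, 3, 2, 5, 8, 9, 0, 1]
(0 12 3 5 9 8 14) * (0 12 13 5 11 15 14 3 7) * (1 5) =(0 13 1 5 9 8 3 11 15 14 12 7) =[13, 5, 2, 11, 4, 9, 6, 0, 3, 8, 10, 15, 7, 1, 12, 14]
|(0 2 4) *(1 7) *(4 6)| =|(0 2 6 4)(1 7)| =4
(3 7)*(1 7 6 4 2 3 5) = (1 7 5)(2 3 6 4) = [0, 7, 3, 6, 2, 1, 4, 5]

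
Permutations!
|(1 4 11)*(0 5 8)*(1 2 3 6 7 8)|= |(0 5 1 4 11 2 3 6 7 8)|= 10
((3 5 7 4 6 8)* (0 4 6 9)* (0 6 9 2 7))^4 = (0 9 5 7 3 2 8 4 6) = [9, 1, 8, 2, 6, 7, 0, 3, 4, 5]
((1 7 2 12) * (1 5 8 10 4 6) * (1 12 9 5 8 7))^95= [0, 1, 7, 3, 4, 9, 6, 5, 8, 2, 10, 11, 12]= (12)(2 7 5 9)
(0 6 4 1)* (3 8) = [6, 0, 2, 8, 1, 5, 4, 7, 3] = (0 6 4 1)(3 8)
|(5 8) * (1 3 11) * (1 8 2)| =|(1 3 11 8 5 2)| =6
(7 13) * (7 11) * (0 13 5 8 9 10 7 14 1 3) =(0 13 11 14 1 3)(5 8 9 10 7) =[13, 3, 2, 0, 4, 8, 6, 5, 9, 10, 7, 14, 12, 11, 1]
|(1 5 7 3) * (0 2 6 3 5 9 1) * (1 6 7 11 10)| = 10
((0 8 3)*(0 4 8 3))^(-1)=(0 8 4 3)=[8, 1, 2, 0, 3, 5, 6, 7, 4]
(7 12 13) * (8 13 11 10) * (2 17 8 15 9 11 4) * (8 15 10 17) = (2 8 13 7 12 4)(9 11 17 15) = [0, 1, 8, 3, 2, 5, 6, 12, 13, 11, 10, 17, 4, 7, 14, 9, 16, 15]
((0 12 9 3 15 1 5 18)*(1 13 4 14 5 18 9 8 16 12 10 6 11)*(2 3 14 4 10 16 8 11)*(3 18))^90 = (0 15)(1 2)(3 18)(6 11)(10 12)(13 16) = [15, 2, 1, 18, 4, 5, 11, 7, 8, 9, 12, 6, 10, 16, 14, 0, 13, 17, 3]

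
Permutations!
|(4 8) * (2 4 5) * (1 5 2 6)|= 3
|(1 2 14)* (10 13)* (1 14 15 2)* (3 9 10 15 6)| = |(2 6 3 9 10 13 15)| = 7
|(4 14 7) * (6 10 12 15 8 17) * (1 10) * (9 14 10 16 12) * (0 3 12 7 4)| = |(0 3 12 15 8 17 6 1 16 7)(4 10 9 14)| = 20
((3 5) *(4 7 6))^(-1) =[0, 1, 2, 5, 6, 3, 7, 4] =(3 5)(4 6 7)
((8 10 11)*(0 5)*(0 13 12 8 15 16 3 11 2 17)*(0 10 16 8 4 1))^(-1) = (0 1 4 12 13 5)(2 10 17)(3 16 8 15 11) = [1, 4, 10, 16, 12, 0, 6, 7, 15, 9, 17, 3, 13, 5, 14, 11, 8, 2]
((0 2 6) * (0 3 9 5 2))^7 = (2 3 5 6 9) = [0, 1, 3, 5, 4, 6, 9, 7, 8, 2]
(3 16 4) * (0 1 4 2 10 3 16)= [1, 4, 10, 0, 16, 5, 6, 7, 8, 9, 3, 11, 12, 13, 14, 15, 2]= (0 1 4 16 2 10 3)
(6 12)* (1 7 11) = (1 7 11)(6 12) = [0, 7, 2, 3, 4, 5, 12, 11, 8, 9, 10, 1, 6]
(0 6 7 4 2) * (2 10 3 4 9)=(0 6 7 9 2)(3 4 10)=[6, 1, 0, 4, 10, 5, 7, 9, 8, 2, 3]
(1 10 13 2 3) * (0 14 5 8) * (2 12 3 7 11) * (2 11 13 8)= (0 14 5 2 7 13 12 3 1 10 8)= [14, 10, 7, 1, 4, 2, 6, 13, 0, 9, 8, 11, 3, 12, 5]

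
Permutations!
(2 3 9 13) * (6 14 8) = (2 3 9 13)(6 14 8) = [0, 1, 3, 9, 4, 5, 14, 7, 6, 13, 10, 11, 12, 2, 8]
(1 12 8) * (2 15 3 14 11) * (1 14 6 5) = (1 12 8 14 11 2 15 3 6 5) = [0, 12, 15, 6, 4, 1, 5, 7, 14, 9, 10, 2, 8, 13, 11, 3]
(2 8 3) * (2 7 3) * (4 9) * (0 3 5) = (0 3 7 5)(2 8)(4 9) = [3, 1, 8, 7, 9, 0, 6, 5, 2, 4]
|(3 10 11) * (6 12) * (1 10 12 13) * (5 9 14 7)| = 28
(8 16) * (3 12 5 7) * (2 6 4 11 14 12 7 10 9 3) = (2 6 4 11 14 12 5 10 9 3 7)(8 16) = [0, 1, 6, 7, 11, 10, 4, 2, 16, 3, 9, 14, 5, 13, 12, 15, 8]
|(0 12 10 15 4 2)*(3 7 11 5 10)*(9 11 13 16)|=|(0 12 3 7 13 16 9 11 5 10 15 4 2)|=13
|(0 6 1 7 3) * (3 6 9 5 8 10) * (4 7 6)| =6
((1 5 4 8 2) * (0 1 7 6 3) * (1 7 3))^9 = [0, 1, 2, 3, 4, 5, 6, 7, 8] = (8)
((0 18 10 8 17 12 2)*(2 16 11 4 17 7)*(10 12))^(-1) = [2, 1, 7, 3, 11, 5, 6, 8, 10, 9, 17, 16, 18, 13, 14, 15, 12, 4, 0] = (0 2 7 8 10 17 4 11 16 12 18)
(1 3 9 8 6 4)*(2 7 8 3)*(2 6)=(1 6 4)(2 7 8)(3 9)=[0, 6, 7, 9, 1, 5, 4, 8, 2, 3]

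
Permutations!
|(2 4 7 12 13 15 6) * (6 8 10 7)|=|(2 4 6)(7 12 13 15 8 10)|=6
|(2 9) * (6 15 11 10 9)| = |(2 6 15 11 10 9)| = 6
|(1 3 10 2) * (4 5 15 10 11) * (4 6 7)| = |(1 3 11 6 7 4 5 15 10 2)| = 10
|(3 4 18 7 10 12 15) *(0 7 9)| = |(0 7 10 12 15 3 4 18 9)| = 9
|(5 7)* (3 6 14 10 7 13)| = |(3 6 14 10 7 5 13)| = 7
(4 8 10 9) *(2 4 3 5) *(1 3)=(1 3 5 2 4 8 10 9)=[0, 3, 4, 5, 8, 2, 6, 7, 10, 1, 9]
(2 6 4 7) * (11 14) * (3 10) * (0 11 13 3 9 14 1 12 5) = (0 11 1 12 5)(2 6 4 7)(3 10 9 14 13) = [11, 12, 6, 10, 7, 0, 4, 2, 8, 14, 9, 1, 5, 3, 13]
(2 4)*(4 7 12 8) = (2 7 12 8 4) = [0, 1, 7, 3, 2, 5, 6, 12, 4, 9, 10, 11, 8]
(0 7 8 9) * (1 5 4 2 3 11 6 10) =[7, 5, 3, 11, 2, 4, 10, 8, 9, 0, 1, 6] =(0 7 8 9)(1 5 4 2 3 11 6 10)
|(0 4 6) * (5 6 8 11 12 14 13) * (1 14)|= 10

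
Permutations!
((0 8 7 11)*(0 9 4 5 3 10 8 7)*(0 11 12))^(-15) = (12)(3 5 4 9 11 8 10) = [0, 1, 2, 5, 9, 4, 6, 7, 10, 11, 3, 8, 12]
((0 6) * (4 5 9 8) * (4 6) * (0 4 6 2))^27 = (0 2 8 9 5 4 6) = [2, 1, 8, 3, 6, 4, 0, 7, 9, 5]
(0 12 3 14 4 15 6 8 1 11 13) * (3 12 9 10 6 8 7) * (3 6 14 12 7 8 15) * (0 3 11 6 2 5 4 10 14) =(15)(0 9 14 10)(1 6 8)(2 5 4 11 13 3 12 7) =[9, 6, 5, 12, 11, 4, 8, 2, 1, 14, 0, 13, 7, 3, 10, 15]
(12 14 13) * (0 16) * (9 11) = (0 16)(9 11)(12 14 13) = [16, 1, 2, 3, 4, 5, 6, 7, 8, 11, 10, 9, 14, 12, 13, 15, 0]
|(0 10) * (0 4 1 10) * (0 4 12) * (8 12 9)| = |(0 4 1 10 9 8 12)| = 7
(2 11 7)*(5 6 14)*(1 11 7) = (1 11)(2 7)(5 6 14) = [0, 11, 7, 3, 4, 6, 14, 2, 8, 9, 10, 1, 12, 13, 5]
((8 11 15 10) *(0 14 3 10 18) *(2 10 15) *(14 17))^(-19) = (0 18 15 3 14 17)(2 10 8 11) = [18, 1, 10, 14, 4, 5, 6, 7, 11, 9, 8, 2, 12, 13, 17, 3, 16, 0, 15]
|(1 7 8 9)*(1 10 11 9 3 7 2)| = 6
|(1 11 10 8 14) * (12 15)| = |(1 11 10 8 14)(12 15)| = 10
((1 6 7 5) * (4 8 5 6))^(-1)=(1 5 8 4)(6 7)=[0, 5, 2, 3, 1, 8, 7, 6, 4]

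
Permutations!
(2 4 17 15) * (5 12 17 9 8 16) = [0, 1, 4, 3, 9, 12, 6, 7, 16, 8, 10, 11, 17, 13, 14, 2, 5, 15] = (2 4 9 8 16 5 12 17 15)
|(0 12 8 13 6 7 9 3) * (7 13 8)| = 10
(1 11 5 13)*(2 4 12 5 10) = [0, 11, 4, 3, 12, 13, 6, 7, 8, 9, 2, 10, 5, 1] = (1 11 10 2 4 12 5 13)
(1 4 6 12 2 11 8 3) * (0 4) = (0 4 6 12 2 11 8 3 1) = [4, 0, 11, 1, 6, 5, 12, 7, 3, 9, 10, 8, 2]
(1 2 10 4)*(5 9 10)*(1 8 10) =(1 2 5 9)(4 8 10) =[0, 2, 5, 3, 8, 9, 6, 7, 10, 1, 4]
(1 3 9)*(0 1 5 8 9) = (0 1 3)(5 8 9) = [1, 3, 2, 0, 4, 8, 6, 7, 9, 5]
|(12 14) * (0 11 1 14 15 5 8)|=8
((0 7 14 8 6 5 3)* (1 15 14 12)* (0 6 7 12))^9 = (0 1 14 7 12 15 8) = [1, 14, 2, 3, 4, 5, 6, 12, 0, 9, 10, 11, 15, 13, 7, 8]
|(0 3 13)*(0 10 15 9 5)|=|(0 3 13 10 15 9 5)|=7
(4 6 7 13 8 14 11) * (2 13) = [0, 1, 13, 3, 6, 5, 7, 2, 14, 9, 10, 4, 12, 8, 11] = (2 13 8 14 11 4 6 7)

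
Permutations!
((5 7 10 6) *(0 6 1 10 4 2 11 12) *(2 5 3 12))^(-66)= [3, 1, 2, 0, 4, 5, 12, 7, 8, 9, 10, 11, 6]= (0 3)(6 12)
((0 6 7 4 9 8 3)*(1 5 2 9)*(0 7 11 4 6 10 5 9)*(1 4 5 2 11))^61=(0 10 2)(1 9 8 3 7 6)(5 11)=[10, 9, 0, 7, 4, 11, 1, 6, 3, 8, 2, 5]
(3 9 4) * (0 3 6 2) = (0 3 9 4 6 2) = [3, 1, 0, 9, 6, 5, 2, 7, 8, 4]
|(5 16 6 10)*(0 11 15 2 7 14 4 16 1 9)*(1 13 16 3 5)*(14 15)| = 12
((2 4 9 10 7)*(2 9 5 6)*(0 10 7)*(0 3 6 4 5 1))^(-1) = (0 1 4 5 2 6 3 10)(7 9) = [1, 4, 6, 10, 5, 2, 3, 9, 8, 7, 0]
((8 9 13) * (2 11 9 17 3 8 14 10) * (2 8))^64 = (2 11 9 13 14 10 8 17 3) = [0, 1, 11, 2, 4, 5, 6, 7, 17, 13, 8, 9, 12, 14, 10, 15, 16, 3]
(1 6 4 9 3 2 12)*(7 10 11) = (1 6 4 9 3 2 12)(7 10 11) = [0, 6, 12, 2, 9, 5, 4, 10, 8, 3, 11, 7, 1]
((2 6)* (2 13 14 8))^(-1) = (2 8 14 13 6) = [0, 1, 8, 3, 4, 5, 2, 7, 14, 9, 10, 11, 12, 6, 13]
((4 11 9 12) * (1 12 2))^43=(1 12 4 11 9 2)=[0, 12, 1, 3, 11, 5, 6, 7, 8, 2, 10, 9, 4]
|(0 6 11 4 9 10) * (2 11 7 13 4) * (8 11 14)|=|(0 6 7 13 4 9 10)(2 14 8 11)|=28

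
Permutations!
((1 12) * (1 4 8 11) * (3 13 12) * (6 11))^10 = (1 13 4 6)(3 12 8 11) = [0, 13, 2, 12, 6, 5, 1, 7, 11, 9, 10, 3, 8, 4]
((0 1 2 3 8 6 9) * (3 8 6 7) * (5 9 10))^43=(0 8 6 9 2 3 5 1 7 10)=[8, 7, 3, 5, 4, 1, 9, 10, 6, 2, 0]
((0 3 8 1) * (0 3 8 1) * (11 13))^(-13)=[8, 3, 2, 1, 4, 5, 6, 7, 0, 9, 10, 13, 12, 11]=(0 8)(1 3)(11 13)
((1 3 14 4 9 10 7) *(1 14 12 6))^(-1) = [0, 6, 2, 1, 14, 5, 12, 10, 8, 4, 9, 11, 3, 13, 7] = (1 6 12 3)(4 14 7 10 9)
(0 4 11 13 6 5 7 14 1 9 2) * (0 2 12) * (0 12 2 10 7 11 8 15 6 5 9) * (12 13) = (0 4 8 15 6 9 2 10 7 14 1)(5 11 12 13) = [4, 0, 10, 3, 8, 11, 9, 14, 15, 2, 7, 12, 13, 5, 1, 6]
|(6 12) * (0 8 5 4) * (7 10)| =|(0 8 5 4)(6 12)(7 10)| =4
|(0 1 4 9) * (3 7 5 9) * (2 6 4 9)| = 6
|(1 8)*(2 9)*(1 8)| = |(2 9)| = 2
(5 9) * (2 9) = (2 9 5) = [0, 1, 9, 3, 4, 2, 6, 7, 8, 5]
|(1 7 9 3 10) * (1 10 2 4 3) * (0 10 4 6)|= 6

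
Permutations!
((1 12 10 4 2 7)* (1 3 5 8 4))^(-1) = [0, 10, 4, 7, 8, 3, 6, 2, 5, 9, 12, 11, 1] = (1 10 12)(2 4 8 5 3 7)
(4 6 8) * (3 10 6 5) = [0, 1, 2, 10, 5, 3, 8, 7, 4, 9, 6] = (3 10 6 8 4 5)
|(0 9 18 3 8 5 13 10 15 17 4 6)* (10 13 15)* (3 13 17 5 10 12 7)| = 70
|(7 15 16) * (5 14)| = 6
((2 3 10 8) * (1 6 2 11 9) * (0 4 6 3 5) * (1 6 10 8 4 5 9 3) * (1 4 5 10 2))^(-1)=(0 5 10)(1 6 9 2 4)(3 11 8)=[5, 6, 4, 11, 1, 10, 9, 7, 3, 2, 0, 8]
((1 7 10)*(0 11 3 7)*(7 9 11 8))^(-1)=(0 1 10 7 8)(3 11 9)=[1, 10, 2, 11, 4, 5, 6, 8, 0, 3, 7, 9]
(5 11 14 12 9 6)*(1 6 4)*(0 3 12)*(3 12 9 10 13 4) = (0 12 10 13 4 1 6 5 11 14)(3 9) = [12, 6, 2, 9, 1, 11, 5, 7, 8, 3, 13, 14, 10, 4, 0]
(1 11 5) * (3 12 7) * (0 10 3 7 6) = (0 10 3 12 6)(1 11 5) = [10, 11, 2, 12, 4, 1, 0, 7, 8, 9, 3, 5, 6]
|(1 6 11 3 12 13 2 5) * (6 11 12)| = 8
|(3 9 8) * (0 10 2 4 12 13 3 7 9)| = |(0 10 2 4 12 13 3)(7 9 8)| = 21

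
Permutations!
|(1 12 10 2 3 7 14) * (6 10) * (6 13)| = 9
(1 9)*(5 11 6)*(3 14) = (1 9)(3 14)(5 11 6) = [0, 9, 2, 14, 4, 11, 5, 7, 8, 1, 10, 6, 12, 13, 3]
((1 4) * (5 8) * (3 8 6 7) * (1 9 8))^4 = (1 5)(3 8)(4 6)(7 9) = [0, 5, 2, 8, 6, 1, 4, 9, 3, 7]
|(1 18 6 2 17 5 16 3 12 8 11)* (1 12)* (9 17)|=9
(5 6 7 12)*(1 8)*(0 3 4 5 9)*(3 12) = (0 12 9)(1 8)(3 4 5 6 7) = [12, 8, 2, 4, 5, 6, 7, 3, 1, 0, 10, 11, 9]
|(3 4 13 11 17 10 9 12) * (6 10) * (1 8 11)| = 11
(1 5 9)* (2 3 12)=(1 5 9)(2 3 12)=[0, 5, 3, 12, 4, 9, 6, 7, 8, 1, 10, 11, 2]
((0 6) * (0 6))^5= (6)= [0, 1, 2, 3, 4, 5, 6]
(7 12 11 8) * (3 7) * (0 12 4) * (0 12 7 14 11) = (0 7 4 12)(3 14 11 8) = [7, 1, 2, 14, 12, 5, 6, 4, 3, 9, 10, 8, 0, 13, 11]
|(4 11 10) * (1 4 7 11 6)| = 3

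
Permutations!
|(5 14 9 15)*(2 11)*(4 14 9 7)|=|(2 11)(4 14 7)(5 9 15)|=6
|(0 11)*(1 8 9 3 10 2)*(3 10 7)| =|(0 11)(1 8 9 10 2)(3 7)| =10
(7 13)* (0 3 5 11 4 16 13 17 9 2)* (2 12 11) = (0 3 5 2)(4 16 13 7 17 9 12 11) = [3, 1, 0, 5, 16, 2, 6, 17, 8, 12, 10, 4, 11, 7, 14, 15, 13, 9]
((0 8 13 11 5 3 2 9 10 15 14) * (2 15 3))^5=(0 2 14 5 15 11 3 13 10 8 9)=[2, 1, 14, 13, 4, 15, 6, 7, 9, 0, 8, 3, 12, 10, 5, 11]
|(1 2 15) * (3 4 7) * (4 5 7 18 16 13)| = 12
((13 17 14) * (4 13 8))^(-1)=(4 8 14 17 13)=[0, 1, 2, 3, 8, 5, 6, 7, 14, 9, 10, 11, 12, 4, 17, 15, 16, 13]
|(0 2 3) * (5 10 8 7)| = |(0 2 3)(5 10 8 7)| = 12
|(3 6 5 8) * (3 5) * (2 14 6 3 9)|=|(2 14 6 9)(5 8)|=4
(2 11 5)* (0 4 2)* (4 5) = (0 5)(2 11 4) = [5, 1, 11, 3, 2, 0, 6, 7, 8, 9, 10, 4]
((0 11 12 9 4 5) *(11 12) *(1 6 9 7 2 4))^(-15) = [2, 1, 0, 3, 12, 7, 6, 5, 8, 9, 10, 11, 4] = (0 2)(4 12)(5 7)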